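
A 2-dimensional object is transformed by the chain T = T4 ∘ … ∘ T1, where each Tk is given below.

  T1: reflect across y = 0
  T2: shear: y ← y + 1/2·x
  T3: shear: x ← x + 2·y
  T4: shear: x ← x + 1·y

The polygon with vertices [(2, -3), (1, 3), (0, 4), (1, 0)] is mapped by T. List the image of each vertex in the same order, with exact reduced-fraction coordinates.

image vertices: (14, 4), (-13/2, -5/2), (-12, -4), (5/2, 1/2)

T1 reflect across y = 0: (2, -3) → (2, 3); (1, 3) → (1, -3); (0, 4) → (0, -4); (1, 0) → (1, 0)
T2 shear: y ← y + 1/2·x: (2, 3) → (2, 4); (1, -3) → (1, -5/2); (0, -4) → (0, -4); (1, 0) → (1, 1/2)
T3 shear: x ← x + 2·y: (2, 4) → (10, 4); (1, -5/2) → (-4, -5/2); (0, -4) → (-8, -4); (1, 1/2) → (2, 1/2)
T4 shear: x ← x + 1·y: (10, 4) → (14, 4); (-4, -5/2) → (-13/2, -5/2); (-8, -4) → (-12, -4); (2, 1/2) → (5/2, 1/2)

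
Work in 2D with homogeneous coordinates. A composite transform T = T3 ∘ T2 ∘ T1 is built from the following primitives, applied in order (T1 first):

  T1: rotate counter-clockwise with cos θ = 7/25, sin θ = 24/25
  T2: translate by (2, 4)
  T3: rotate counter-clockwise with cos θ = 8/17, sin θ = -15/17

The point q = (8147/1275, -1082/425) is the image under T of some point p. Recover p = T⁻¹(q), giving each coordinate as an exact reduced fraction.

T1 = [7/25 -24/25 0; 24/25 7/25 0; 0 0 1]
T2·T1 = [7/25 -24/25 2; 24/25 7/25 4; 0 0 1]
T3·…·T1 = [416/425 -87/425 76/17; 87/425 416/425 2/17; 0 0 1]
det M = 1; M⁻¹ = [416/425 87/425 -22/5; -87/425 416/425 4/5; 0 0 1]
M⁻¹ · (8147/1275, -1082/425)ᵀ = (4/3, -3)ᵀ

p = (4/3, -3)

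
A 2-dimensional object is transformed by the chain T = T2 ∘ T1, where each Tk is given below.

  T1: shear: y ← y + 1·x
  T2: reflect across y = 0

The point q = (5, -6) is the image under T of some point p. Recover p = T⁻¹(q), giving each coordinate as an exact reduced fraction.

p = (5, 1)

T1 = [1 0 0; 1 1 0; 0 0 1]
T2·T1 = [1 0 0; -1 -1 0; 0 0 1]
det M = -1; M⁻¹ = [1 0 0; -1 -1 0; 0 0 1]
M⁻¹ · (5, -6)ᵀ = (5, 1)ᵀ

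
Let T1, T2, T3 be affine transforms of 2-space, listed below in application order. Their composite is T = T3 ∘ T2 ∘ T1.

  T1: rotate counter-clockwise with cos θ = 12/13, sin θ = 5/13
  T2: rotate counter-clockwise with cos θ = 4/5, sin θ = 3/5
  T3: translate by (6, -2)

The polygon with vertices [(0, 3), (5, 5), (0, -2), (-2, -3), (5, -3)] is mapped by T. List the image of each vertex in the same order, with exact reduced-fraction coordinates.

image vertices: (222/65, -31/65), (55/13, 63/13), (502/65, -196/65), (492/65, -341/65), (723/65, 51/65)

T1 rotate counter-clockwise with cos θ = 12/13, sin θ = 5/13: (0, 3) → (-15/13, 36/13); (5, 5) → (35/13, 85/13); (0, -2) → (10/13, -24/13); (-2, -3) → (-9/13, -46/13); (5, -3) → (75/13, -11/13)
T2 rotate counter-clockwise with cos θ = 4/5, sin θ = 3/5: (-15/13, 36/13) → (-168/65, 99/65); (35/13, 85/13) → (-23/13, 89/13); (10/13, -24/13) → (112/65, -66/65); (-9/13, -46/13) → (102/65, -211/65); (75/13, -11/13) → (333/65, 181/65)
T3 translate by (6, -2): (-168/65, 99/65) → (222/65, -31/65); (-23/13, 89/13) → (55/13, 63/13); (112/65, -66/65) → (502/65, -196/65); (102/65, -211/65) → (492/65, -341/65); (333/65, 181/65) → (723/65, 51/65)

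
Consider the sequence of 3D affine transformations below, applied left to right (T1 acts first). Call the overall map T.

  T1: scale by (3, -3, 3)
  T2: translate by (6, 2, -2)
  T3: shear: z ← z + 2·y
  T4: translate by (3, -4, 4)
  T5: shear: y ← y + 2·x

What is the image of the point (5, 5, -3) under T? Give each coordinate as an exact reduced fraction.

T1 scale by (3, -3, 3): (5, 5, -3) → (15, -15, -9)
T2 translate by (6, 2, -2): (15, -15, -9) → (21, -13, -11)
T3 shear: z ← z + 2·y: (21, -13, -11) → (21, -13, -37)
T4 translate by (3, -4, 4): (21, -13, -37) → (24, -17, -33)
T5 shear: y ← y + 2·x: (24, -17, -33) → (24, 31, -33)

T(p) = (24, 31, -33)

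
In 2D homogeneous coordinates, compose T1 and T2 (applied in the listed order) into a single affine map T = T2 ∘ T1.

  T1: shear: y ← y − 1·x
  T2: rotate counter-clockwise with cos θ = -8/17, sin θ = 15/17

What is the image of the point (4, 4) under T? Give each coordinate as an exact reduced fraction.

T(p) = (-32/17, 60/17)

T1 shear: y ← y − 1·x: (4, 4) → (4, 0)
T2 rotate counter-clockwise with cos θ = -8/17, sin θ = 15/17: (4, 0) → (-32/17, 60/17)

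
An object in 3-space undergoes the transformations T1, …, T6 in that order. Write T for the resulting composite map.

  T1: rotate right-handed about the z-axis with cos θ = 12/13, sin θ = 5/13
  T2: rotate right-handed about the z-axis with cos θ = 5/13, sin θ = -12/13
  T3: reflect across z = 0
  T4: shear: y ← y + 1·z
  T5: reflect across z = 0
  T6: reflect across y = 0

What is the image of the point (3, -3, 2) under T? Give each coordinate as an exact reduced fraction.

T1 rotate right-handed about the z-axis with cos θ = 12/13, sin θ = 5/13: (3, -3, 2) → (51/13, -21/13, 2)
T2 rotate right-handed about the z-axis with cos θ = 5/13, sin θ = -12/13: (51/13, -21/13, 2) → (3/169, -717/169, 2)
T3 reflect across z = 0: (3/169, -717/169, 2) → (3/169, -717/169, -2)
T4 shear: y ← y + 1·z: (3/169, -717/169, -2) → (3/169, -1055/169, -2)
T5 reflect across z = 0: (3/169, -1055/169, -2) → (3/169, -1055/169, 2)
T6 reflect across y = 0: (3/169, -1055/169, 2) → (3/169, 1055/169, 2)

T(p) = (3/169, 1055/169, 2)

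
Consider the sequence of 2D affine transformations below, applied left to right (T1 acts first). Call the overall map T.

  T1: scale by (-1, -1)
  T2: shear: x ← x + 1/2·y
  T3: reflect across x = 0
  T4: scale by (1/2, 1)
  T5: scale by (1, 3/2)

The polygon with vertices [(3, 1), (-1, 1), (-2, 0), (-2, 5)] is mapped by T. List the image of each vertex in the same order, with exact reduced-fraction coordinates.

T1 scale by (-1, -1): (3, 1) → (-3, -1); (-1, 1) → (1, -1); (-2, 0) → (2, 0); (-2, 5) → (2, -5)
T2 shear: x ← x + 1/2·y: (-3, -1) → (-7/2, -1); (1, -1) → (1/2, -1); (2, 0) → (2, 0); (2, -5) → (-1/2, -5)
T3 reflect across x = 0: (-7/2, -1) → (7/2, -1); (1/2, -1) → (-1/2, -1); (2, 0) → (-2, 0); (-1/2, -5) → (1/2, -5)
T4 scale by (1/2, 1): (7/2, -1) → (7/4, -1); (-1/2, -1) → (-1/4, -1); (-2, 0) → (-1, 0); (1/2, -5) → (1/4, -5)
T5 scale by (1, 3/2): (7/4, -1) → (7/4, -3/2); (-1/4, -1) → (-1/4, -3/2); (-1, 0) → (-1, 0); (1/4, -5) → (1/4, -15/2)

image vertices: (7/4, -3/2), (-1/4, -3/2), (-1, 0), (1/4, -15/2)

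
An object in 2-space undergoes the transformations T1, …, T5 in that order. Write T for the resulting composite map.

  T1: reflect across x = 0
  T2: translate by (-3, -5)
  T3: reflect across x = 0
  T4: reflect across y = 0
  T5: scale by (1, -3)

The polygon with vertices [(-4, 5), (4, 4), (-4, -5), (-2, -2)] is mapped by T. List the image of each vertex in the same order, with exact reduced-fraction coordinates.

T1 reflect across x = 0: (-4, 5) → (4, 5); (4, 4) → (-4, 4); (-4, -5) → (4, -5); (-2, -2) → (2, -2)
T2 translate by (-3, -5): (4, 5) → (1, 0); (-4, 4) → (-7, -1); (4, -5) → (1, -10); (2, -2) → (-1, -7)
T3 reflect across x = 0: (1, 0) → (-1, 0); (-7, -1) → (7, -1); (1, -10) → (-1, -10); (-1, -7) → (1, -7)
T4 reflect across y = 0: (-1, 0) → (-1, 0); (7, -1) → (7, 1); (-1, -10) → (-1, 10); (1, -7) → (1, 7)
T5 scale by (1, -3): (-1, 0) → (-1, 0); (7, 1) → (7, -3); (-1, 10) → (-1, -30); (1, 7) → (1, -21)

image vertices: (-1, 0), (7, -3), (-1, -30), (1, -21)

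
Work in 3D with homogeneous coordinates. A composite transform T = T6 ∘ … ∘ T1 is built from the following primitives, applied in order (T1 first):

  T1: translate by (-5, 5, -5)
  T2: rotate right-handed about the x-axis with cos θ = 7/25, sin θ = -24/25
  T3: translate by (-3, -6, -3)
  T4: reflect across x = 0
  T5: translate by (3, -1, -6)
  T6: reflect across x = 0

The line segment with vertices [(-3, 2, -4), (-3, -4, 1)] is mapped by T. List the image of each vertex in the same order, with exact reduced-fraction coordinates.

T1 translate by (-5, 5, -5): (-3, 2, -4) → (-8, 7, -9); (-3, -4, 1) → (-8, 1, -4)
T2 rotate right-handed about the x-axis with cos θ = 7/25, sin θ = -24/25: (-8, 7, -9) → (-8, -167/25, -231/25); (-8, 1, -4) → (-8, -89/25, -52/25)
T3 translate by (-3, -6, -3): (-8, -167/25, -231/25) → (-11, -317/25, -306/25); (-8, -89/25, -52/25) → (-11, -239/25, -127/25)
T4 reflect across x = 0: (-11, -317/25, -306/25) → (11, -317/25, -306/25); (-11, -239/25, -127/25) → (11, -239/25, -127/25)
T5 translate by (3, -1, -6): (11, -317/25, -306/25) → (14, -342/25, -456/25); (11, -239/25, -127/25) → (14, -264/25, -277/25)
T6 reflect across x = 0: (14, -342/25, -456/25) → (-14, -342/25, -456/25); (14, -264/25, -277/25) → (-14, -264/25, -277/25)

image vertices: (-14, -342/25, -456/25), (-14, -264/25, -277/25)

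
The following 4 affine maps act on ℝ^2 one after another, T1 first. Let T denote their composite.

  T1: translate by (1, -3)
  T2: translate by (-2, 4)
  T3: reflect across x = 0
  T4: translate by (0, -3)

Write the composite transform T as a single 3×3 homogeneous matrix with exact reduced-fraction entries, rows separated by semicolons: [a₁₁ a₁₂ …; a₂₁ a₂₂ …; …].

T = [-1 0 1; 0 1 -2; 0 0 1]

T1 = [1 0 1; 0 1 -3; 0 0 1]
T2·T1 = [1 0 -1; 0 1 1; 0 0 1]
T3·…·T1 = [-1 0 1; 0 1 1; 0 0 1]
T4·…·T1 = [-1 0 1; 0 1 -2; 0 0 1]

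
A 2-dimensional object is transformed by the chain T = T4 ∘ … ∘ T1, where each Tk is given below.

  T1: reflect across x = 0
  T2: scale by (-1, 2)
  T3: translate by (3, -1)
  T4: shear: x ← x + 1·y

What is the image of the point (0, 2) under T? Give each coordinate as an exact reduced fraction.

T1 reflect across x = 0: (0, 2) → (0, 2)
T2 scale by (-1, 2): (0, 2) → (0, 4)
T3 translate by (3, -1): (0, 4) → (3, 3)
T4 shear: x ← x + 1·y: (3, 3) → (6, 3)

T(p) = (6, 3)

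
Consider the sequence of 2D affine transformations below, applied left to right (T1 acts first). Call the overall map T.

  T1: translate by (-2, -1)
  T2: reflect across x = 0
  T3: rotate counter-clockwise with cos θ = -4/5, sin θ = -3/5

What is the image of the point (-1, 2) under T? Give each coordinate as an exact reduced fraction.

T1 translate by (-2, -1): (-1, 2) → (-3, 1)
T2 reflect across x = 0: (-3, 1) → (3, 1)
T3 rotate counter-clockwise with cos θ = -4/5, sin θ = -3/5: (3, 1) → (-9/5, -13/5)

T(p) = (-9/5, -13/5)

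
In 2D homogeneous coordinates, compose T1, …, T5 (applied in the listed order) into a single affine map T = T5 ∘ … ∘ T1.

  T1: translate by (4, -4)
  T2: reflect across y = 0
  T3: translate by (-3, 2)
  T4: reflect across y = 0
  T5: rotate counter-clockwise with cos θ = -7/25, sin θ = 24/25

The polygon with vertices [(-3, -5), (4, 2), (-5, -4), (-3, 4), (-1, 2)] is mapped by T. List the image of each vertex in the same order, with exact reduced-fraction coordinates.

image vertices: (278/25, 29/25), (61/25, 148/25), (268/25, -26/25), (62/25, -34/25), (96/25, 28/25)

T1 translate by (4, -4): (-3, -5) → (1, -9); (4, 2) → (8, -2); (-5, -4) → (-1, -8); (-3, 4) → (1, 0); (-1, 2) → (3, -2)
T2 reflect across y = 0: (1, -9) → (1, 9); (8, -2) → (8, 2); (-1, -8) → (-1, 8); (1, 0) → (1, 0); (3, -2) → (3, 2)
T3 translate by (-3, 2): (1, 9) → (-2, 11); (8, 2) → (5, 4); (-1, 8) → (-4, 10); (1, 0) → (-2, 2); (3, 2) → (0, 4)
T4 reflect across y = 0: (-2, 11) → (-2, -11); (5, 4) → (5, -4); (-4, 10) → (-4, -10); (-2, 2) → (-2, -2); (0, 4) → (0, -4)
T5 rotate counter-clockwise with cos θ = -7/25, sin θ = 24/25: (-2, -11) → (278/25, 29/25); (5, -4) → (61/25, 148/25); (-4, -10) → (268/25, -26/25); (-2, -2) → (62/25, -34/25); (0, -4) → (96/25, 28/25)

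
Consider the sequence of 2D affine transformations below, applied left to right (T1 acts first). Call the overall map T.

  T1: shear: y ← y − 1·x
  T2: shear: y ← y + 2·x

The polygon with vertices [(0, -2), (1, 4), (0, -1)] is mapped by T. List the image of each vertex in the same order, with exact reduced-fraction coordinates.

T1 shear: y ← y − 1·x: (0, -2) → (0, -2); (1, 4) → (1, 3); (0, -1) → (0, -1)
T2 shear: y ← y + 2·x: (0, -2) → (0, -2); (1, 3) → (1, 5); (0, -1) → (0, -1)

image vertices: (0, -2), (1, 5), (0, -1)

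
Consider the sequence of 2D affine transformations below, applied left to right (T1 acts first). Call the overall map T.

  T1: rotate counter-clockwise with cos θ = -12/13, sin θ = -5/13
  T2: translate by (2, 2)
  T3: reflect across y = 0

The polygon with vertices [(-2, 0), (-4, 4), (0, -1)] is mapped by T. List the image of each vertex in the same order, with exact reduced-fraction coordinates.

image vertices: (50/13, -36/13), (94/13, 2/13), (21/13, -38/13)

T1 rotate counter-clockwise with cos θ = -12/13, sin θ = -5/13: (-2, 0) → (24/13, 10/13); (-4, 4) → (68/13, -28/13); (0, -1) → (-5/13, 12/13)
T2 translate by (2, 2): (24/13, 10/13) → (50/13, 36/13); (68/13, -28/13) → (94/13, -2/13); (-5/13, 12/13) → (21/13, 38/13)
T3 reflect across y = 0: (50/13, 36/13) → (50/13, -36/13); (94/13, -2/13) → (94/13, 2/13); (21/13, 38/13) → (21/13, -38/13)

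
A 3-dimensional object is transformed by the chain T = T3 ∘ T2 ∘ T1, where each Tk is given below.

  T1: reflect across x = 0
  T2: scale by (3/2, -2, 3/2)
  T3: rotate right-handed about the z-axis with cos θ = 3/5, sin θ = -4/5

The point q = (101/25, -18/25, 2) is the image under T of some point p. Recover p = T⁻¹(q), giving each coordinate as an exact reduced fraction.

T1 = [-1 0 0 0; 0 1 0 0; 0 0 1 0; 0 0 0 1]
T2·T1 = [-3/2 0 0 0; 0 -2 0 0; 0 0 3/2 0; 0 0 0 1]
T3·…·T1 = [-9/10 -8/5 0 0; 6/5 -6/5 0 0; 0 0 3/2 0; 0 0 0 1]
det M = 9/2; M⁻¹ = [-2/5 8/15 0 0; -2/5 -3/10 0 0; 0 0 2/3 0; 0 0 0 1]
M⁻¹ · (101/25, -18/25, 2)ᵀ = (-2, -7/5, 4/3)ᵀ

p = (-2, -7/5, 4/3)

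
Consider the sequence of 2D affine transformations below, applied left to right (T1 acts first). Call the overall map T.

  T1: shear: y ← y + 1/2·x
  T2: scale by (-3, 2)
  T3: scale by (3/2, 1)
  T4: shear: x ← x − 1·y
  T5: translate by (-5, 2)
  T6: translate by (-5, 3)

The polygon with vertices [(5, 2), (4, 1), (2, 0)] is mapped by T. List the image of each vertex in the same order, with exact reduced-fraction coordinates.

image vertices: (-83/2, 14), (-34, 11), (-21, 7)

T1 shear: y ← y + 1/2·x: (5, 2) → (5, 9/2); (4, 1) → (4, 3); (2, 0) → (2, 1)
T2 scale by (-3, 2): (5, 9/2) → (-15, 9); (4, 3) → (-12, 6); (2, 1) → (-6, 2)
T3 scale by (3/2, 1): (-15, 9) → (-45/2, 9); (-12, 6) → (-18, 6); (-6, 2) → (-9, 2)
T4 shear: x ← x − 1·y: (-45/2, 9) → (-63/2, 9); (-18, 6) → (-24, 6); (-9, 2) → (-11, 2)
T5 translate by (-5, 2): (-63/2, 9) → (-73/2, 11); (-24, 6) → (-29, 8); (-11, 2) → (-16, 4)
T6 translate by (-5, 3): (-73/2, 11) → (-83/2, 14); (-29, 8) → (-34, 11); (-16, 4) → (-21, 7)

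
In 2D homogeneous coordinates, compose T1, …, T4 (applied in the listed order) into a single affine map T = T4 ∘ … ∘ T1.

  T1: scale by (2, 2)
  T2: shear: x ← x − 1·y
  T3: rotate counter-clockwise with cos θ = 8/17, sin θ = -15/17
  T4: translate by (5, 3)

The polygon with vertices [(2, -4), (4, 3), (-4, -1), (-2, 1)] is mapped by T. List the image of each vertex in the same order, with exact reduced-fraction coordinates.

T1 scale by (2, 2): (2, -4) → (4, -8); (4, 3) → (8, 6); (-4, -1) → (-8, -2); (-2, 1) → (-4, 2)
T2 shear: x ← x − 1·y: (4, -8) → (12, -8); (8, 6) → (2, 6); (-8, -2) → (-6, -2); (-4, 2) → (-6, 2)
T3 rotate counter-clockwise with cos θ = 8/17, sin θ = -15/17: (12, -8) → (-24/17, -244/17); (2, 6) → (106/17, 18/17); (-6, -2) → (-78/17, 74/17); (-6, 2) → (-18/17, 106/17)
T4 translate by (5, 3): (-24/17, -244/17) → (61/17, -193/17); (106/17, 18/17) → (191/17, 69/17); (-78/17, 74/17) → (7/17, 125/17); (-18/17, 106/17) → (67/17, 157/17)

image vertices: (61/17, -193/17), (191/17, 69/17), (7/17, 125/17), (67/17, 157/17)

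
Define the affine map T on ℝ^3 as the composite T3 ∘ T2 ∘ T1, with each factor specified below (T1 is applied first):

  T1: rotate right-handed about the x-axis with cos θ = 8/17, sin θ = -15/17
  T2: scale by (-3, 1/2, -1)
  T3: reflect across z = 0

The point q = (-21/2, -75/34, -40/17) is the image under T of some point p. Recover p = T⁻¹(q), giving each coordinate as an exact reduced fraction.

T1 = [1 0 0 0; 0 8/17 15/17 0; 0 -15/17 8/17 0; 0 0 0 1]
T2·T1 = [-3 0 0 0; 0 4/17 15/34 0; 0 15/17 -8/17 0; 0 0 0 1]
T3·…·T1 = [-3 0 0 0; 0 4/17 15/34 0; 0 -15/17 8/17 0; 0 0 0 1]
det M = -3/2; M⁻¹ = [-1/3 0 0 0; 0 16/17 -15/17 0; 0 30/17 8/17 0; 0 0 0 1]
M⁻¹ · (-21/2, -75/34, -40/17)ᵀ = (7/2, 0, -5)ᵀ

p = (7/2, 0, -5)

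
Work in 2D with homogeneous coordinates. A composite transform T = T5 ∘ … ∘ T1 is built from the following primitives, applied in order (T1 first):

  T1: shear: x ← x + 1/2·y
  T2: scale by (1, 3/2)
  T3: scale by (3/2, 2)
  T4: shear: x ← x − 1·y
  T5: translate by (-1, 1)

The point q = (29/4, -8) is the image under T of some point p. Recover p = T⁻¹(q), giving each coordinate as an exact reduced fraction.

p = (1, -3)

T1 = [1 1/2 0; 0 1 0; 0 0 1]
T2·T1 = [1 1/2 0; 0 3/2 0; 0 0 1]
T3·…·T1 = [3/2 3/4 0; 0 3 0; 0 0 1]
T4·…·T1 = [3/2 -9/4 0; 0 3 0; 0 0 1]
T5·…·T1 = [3/2 -9/4 -1; 0 3 1; 0 0 1]
det M = 9/2; M⁻¹ = [2/3 1/2 1/6; 0 1/3 -1/3; 0 0 1]
M⁻¹ · (29/4, -8)ᵀ = (1, -3)ᵀ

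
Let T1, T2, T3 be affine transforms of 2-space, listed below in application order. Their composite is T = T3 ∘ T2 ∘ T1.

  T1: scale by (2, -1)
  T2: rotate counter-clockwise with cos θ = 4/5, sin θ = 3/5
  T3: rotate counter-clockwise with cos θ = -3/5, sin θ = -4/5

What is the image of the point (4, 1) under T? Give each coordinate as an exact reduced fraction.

T(p) = (-1, -8)

T1 scale by (2, -1): (4, 1) → (8, -1)
T2 rotate counter-clockwise with cos θ = 4/5, sin θ = 3/5: (8, -1) → (7, 4)
T3 rotate counter-clockwise with cos θ = -3/5, sin θ = -4/5: (7, 4) → (-1, -8)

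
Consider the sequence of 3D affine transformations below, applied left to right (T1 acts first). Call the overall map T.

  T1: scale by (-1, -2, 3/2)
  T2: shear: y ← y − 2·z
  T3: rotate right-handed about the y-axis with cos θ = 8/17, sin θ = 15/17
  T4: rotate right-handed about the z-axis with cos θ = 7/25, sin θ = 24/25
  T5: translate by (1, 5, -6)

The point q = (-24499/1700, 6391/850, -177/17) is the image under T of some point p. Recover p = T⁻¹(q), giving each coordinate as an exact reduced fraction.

p = (-3, -4, -5/2)

T1 = [-1 0 0 0; 0 -2 0 0; 0 0 3/2 0; 0 0 0 1]
T2·T1 = [-1 0 0 0; 0 -2 -3 0; 0 0 3/2 0; 0 0 0 1]
T3·…·T1 = [-8/17 0 45/34 0; 0 -2 -3 0; 15/17 0 12/17 0; 0 0 0 1]
T4·…·T1 = [-56/425 48/25 2763/850 0; -192/425 -14/25 183/425 0; 15/17 0 12/17 0; 0 0 0 1]
T5·…·T1 = [-56/425 48/25 2763/850 1; -192/425 -14/25 183/425 5; 15/17 0 12/17 -6; 0 0 0 1]
det M = 3; M⁻¹ = [-56/425 -192/425 15/17 3266/425; 99/425 -839/850 -8/17 1597/850; 14/85 48/85 16/51 -94/85; 0 0 0 1]
M⁻¹ · (-24499/1700, 6391/850, -177/17)ᵀ = (-3, -4, -5/2)ᵀ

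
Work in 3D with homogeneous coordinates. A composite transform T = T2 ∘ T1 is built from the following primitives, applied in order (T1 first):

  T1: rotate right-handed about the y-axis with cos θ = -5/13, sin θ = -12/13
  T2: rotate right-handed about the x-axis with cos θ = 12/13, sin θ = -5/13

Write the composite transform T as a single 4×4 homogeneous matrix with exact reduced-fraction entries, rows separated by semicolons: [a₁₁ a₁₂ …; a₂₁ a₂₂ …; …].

T = [-5/13 0 -12/13 0; 60/169 12/13 -25/169 0; 144/169 -5/13 -60/169 0; 0 0 0 1]

T1 = [-5/13 0 -12/13 0; 0 1 0 0; 12/13 0 -5/13 0; 0 0 0 1]
T2·T1 = [-5/13 0 -12/13 0; 60/169 12/13 -25/169 0; 144/169 -5/13 -60/169 0; 0 0 0 1]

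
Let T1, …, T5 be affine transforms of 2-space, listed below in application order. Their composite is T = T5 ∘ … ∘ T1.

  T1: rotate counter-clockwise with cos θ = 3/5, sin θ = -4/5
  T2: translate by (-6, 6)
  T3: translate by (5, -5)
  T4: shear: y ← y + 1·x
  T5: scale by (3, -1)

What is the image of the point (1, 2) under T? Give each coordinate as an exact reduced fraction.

T(p) = (18/5, -13/5)

T1 rotate counter-clockwise with cos θ = 3/5, sin θ = -4/5: (1, 2) → (11/5, 2/5)
T2 translate by (-6, 6): (11/5, 2/5) → (-19/5, 32/5)
T3 translate by (5, -5): (-19/5, 32/5) → (6/5, 7/5)
T4 shear: y ← y + 1·x: (6/5, 7/5) → (6/5, 13/5)
T5 scale by (3, -1): (6/5, 13/5) → (18/5, -13/5)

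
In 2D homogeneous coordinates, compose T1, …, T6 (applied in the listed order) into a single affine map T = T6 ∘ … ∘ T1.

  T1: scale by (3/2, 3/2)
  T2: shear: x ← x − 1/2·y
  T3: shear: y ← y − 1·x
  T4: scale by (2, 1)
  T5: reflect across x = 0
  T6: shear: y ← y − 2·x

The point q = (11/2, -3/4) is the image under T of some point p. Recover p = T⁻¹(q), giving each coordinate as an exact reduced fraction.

p = (2/3, 5)

T1 = [3/2 0 0; 0 3/2 0; 0 0 1]
T2·T1 = [3/2 -3/4 0; 0 3/2 0; 0 0 1]
T3·…·T1 = [3/2 -3/4 0; -3/2 9/4 0; 0 0 1]
T4·…·T1 = [3 -3/2 0; -3/2 9/4 0; 0 0 1]
T5·…·T1 = [-3 3/2 0; -3/2 9/4 0; 0 0 1]
T6·…·T1 = [-3 3/2 0; 9/2 -3/4 0; 0 0 1]
det M = -9/2; M⁻¹ = [1/6 1/3 0; 1 2/3 0; 0 0 1]
M⁻¹ · (11/2, -3/4)ᵀ = (2/3, 5)ᵀ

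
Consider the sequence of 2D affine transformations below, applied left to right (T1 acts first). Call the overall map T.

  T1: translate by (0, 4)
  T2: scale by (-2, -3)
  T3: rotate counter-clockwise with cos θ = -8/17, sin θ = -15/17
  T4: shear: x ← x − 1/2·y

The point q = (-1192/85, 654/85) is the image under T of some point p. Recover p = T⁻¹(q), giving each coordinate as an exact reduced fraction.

T1 = [1 0 0; 0 1 4; 0 0 1]
T2·T1 = [-2 0 0; 0 -3 -12; 0 0 1]
T3·…·T1 = [16/17 -45/17 -180/17; 30/17 24/17 96/17; 0 0 1]
T4·…·T1 = [1/17 -57/17 -228/17; 30/17 24/17 96/17; 0 0 1]
det M = 6; M⁻¹ = [4/17 19/34 0; -5/17 1/102 -4; 0 0 1]
M⁻¹ · (-1192/85, 654/85)ᵀ = (1, 1/5)ᵀ

p = (1, 1/5)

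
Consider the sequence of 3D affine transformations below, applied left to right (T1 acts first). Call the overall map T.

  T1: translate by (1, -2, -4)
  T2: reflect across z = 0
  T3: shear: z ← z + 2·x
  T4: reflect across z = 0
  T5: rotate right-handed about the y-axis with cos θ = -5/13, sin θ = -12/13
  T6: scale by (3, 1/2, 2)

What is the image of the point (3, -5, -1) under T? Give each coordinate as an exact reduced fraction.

T(p) = (408/13, -7/2, 226/13)

T1 translate by (1, -2, -4): (3, -5, -1) → (4, -7, -5)
T2 reflect across z = 0: (4, -7, -5) → (4, -7, 5)
T3 shear: z ← z + 2·x: (4, -7, 5) → (4, -7, 13)
T4 reflect across z = 0: (4, -7, 13) → (4, -7, -13)
T5 rotate right-handed about the y-axis with cos θ = -5/13, sin θ = -12/13: (4, -7, -13) → (136/13, -7, 113/13)
T6 scale by (3, 1/2, 2): (136/13, -7, 113/13) → (408/13, -7/2, 226/13)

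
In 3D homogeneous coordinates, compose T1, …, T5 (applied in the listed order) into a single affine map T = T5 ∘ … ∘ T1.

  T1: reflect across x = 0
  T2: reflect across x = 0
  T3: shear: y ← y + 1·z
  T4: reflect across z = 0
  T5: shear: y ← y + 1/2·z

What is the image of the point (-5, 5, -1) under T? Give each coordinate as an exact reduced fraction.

T(p) = (-5, 9/2, 1)

T1 reflect across x = 0: (-5, 5, -1) → (5, 5, -1)
T2 reflect across x = 0: (5, 5, -1) → (-5, 5, -1)
T3 shear: y ← y + 1·z: (-5, 5, -1) → (-5, 4, -1)
T4 reflect across z = 0: (-5, 4, -1) → (-5, 4, 1)
T5 shear: y ← y + 1/2·z: (-5, 4, 1) → (-5, 9/2, 1)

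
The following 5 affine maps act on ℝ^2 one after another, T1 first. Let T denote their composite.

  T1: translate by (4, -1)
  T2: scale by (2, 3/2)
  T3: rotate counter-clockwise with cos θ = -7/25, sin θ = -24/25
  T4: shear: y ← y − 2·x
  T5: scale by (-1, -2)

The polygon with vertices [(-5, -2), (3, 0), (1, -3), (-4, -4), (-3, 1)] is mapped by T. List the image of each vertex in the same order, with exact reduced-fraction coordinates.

T1 translate by (4, -1): (-5, -2) → (-1, -3); (3, 0) → (7, -1); (1, -3) → (5, -4); (-4, -4) → (0, -5); (-3, 1) → (1, 0)
T2 scale by (2, 3/2): (-1, -3) → (-2, -9/2); (7, -1) → (14, -3/2); (5, -4) → (10, -6); (0, -5) → (0, -15/2); (1, 0) → (2, 0)
T3 rotate counter-clockwise with cos θ = -7/25, sin θ = -24/25: (-2, -9/2) → (-94/25, 159/50); (14, -3/2) → (-134/25, -651/50); (10, -6) → (-214/25, -198/25); (0, -15/2) → (-36/5, 21/10); (2, 0) → (-14/25, -48/25)
T4 shear: y ← y − 2·x: (-94/25, 159/50) → (-94/25, 107/10); (-134/25, -651/50) → (-134/25, -23/10); (-214/25, -198/25) → (-214/25, 46/5); (-36/5, 21/10) → (-36/5, 33/2); (-14/25, -48/25) → (-14/25, -4/5)
T5 scale by (-1, -2): (-94/25, 107/10) → (94/25, -107/5); (-134/25, -23/10) → (134/25, 23/5); (-214/25, 46/5) → (214/25, -92/5); (-36/5, 33/2) → (36/5, -33); (-14/25, -4/5) → (14/25, 8/5)

image vertices: (94/25, -107/5), (134/25, 23/5), (214/25, -92/5), (36/5, -33), (14/25, 8/5)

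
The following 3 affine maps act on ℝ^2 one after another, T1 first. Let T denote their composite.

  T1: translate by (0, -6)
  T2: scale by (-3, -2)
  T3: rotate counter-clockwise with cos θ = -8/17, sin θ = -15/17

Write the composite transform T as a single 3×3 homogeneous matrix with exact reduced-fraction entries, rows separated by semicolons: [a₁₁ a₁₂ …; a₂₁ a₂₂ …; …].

T = [24/17 -30/17 180/17; 45/17 16/17 -96/17; 0 0 1]

T1 = [1 0 0; 0 1 -6; 0 0 1]
T2·T1 = [-3 0 0; 0 -2 12; 0 0 1]
T3·…·T1 = [24/17 -30/17 180/17; 45/17 16/17 -96/17; 0 0 1]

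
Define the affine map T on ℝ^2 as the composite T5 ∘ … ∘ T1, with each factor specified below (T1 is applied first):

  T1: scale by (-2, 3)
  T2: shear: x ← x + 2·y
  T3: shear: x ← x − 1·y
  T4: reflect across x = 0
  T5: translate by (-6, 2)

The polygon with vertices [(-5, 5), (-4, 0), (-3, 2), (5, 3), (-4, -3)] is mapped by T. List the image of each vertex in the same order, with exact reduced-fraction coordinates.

T1 scale by (-2, 3): (-5, 5) → (10, 15); (-4, 0) → (8, 0); (-3, 2) → (6, 6); (5, 3) → (-10, 9); (-4, -3) → (8, -9)
T2 shear: x ← x + 2·y: (10, 15) → (40, 15); (8, 0) → (8, 0); (6, 6) → (18, 6); (-10, 9) → (8, 9); (8, -9) → (-10, -9)
T3 shear: x ← x − 1·y: (40, 15) → (25, 15); (8, 0) → (8, 0); (18, 6) → (12, 6); (8, 9) → (-1, 9); (-10, -9) → (-1, -9)
T4 reflect across x = 0: (25, 15) → (-25, 15); (8, 0) → (-8, 0); (12, 6) → (-12, 6); (-1, 9) → (1, 9); (-1, -9) → (1, -9)
T5 translate by (-6, 2): (-25, 15) → (-31, 17); (-8, 0) → (-14, 2); (-12, 6) → (-18, 8); (1, 9) → (-5, 11); (1, -9) → (-5, -7)

image vertices: (-31, 17), (-14, 2), (-18, 8), (-5, 11), (-5, -7)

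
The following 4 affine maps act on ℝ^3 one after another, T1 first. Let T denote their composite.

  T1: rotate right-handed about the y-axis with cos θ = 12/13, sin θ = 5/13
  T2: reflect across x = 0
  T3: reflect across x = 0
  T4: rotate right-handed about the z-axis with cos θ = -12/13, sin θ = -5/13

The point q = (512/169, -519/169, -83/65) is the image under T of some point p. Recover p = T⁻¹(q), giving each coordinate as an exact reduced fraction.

p = (-1, 4, -9/5)

T1 = [12/13 0 5/13 0; 0 1 0 0; -5/13 0 12/13 0; 0 0 0 1]
T2·T1 = [-12/13 0 -5/13 0; 0 1 0 0; -5/13 0 12/13 0; 0 0 0 1]
T3·…·T1 = [12/13 0 5/13 0; 0 1 0 0; -5/13 0 12/13 0; 0 0 0 1]
T4·…·T1 = [-144/169 5/13 -60/169 0; -60/169 -12/13 -25/169 0; -5/13 0 12/13 0; 0 0 0 1]
det M = 1; M⁻¹ = [-144/169 -60/169 -5/13 0; 5/13 -12/13 0 0; -60/169 -25/169 12/13 0; 0 0 0 1]
M⁻¹ · (512/169, -519/169, -83/65)ᵀ = (-1, 4, -9/5)ᵀ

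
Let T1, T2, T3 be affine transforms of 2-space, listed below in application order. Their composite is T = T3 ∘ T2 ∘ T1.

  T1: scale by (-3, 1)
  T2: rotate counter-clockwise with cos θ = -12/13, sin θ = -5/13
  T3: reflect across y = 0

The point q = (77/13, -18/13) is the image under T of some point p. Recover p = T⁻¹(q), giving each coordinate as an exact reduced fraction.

T1 = [-3 0 0; 0 1 0; 0 0 1]
T2·T1 = [36/13 5/13 0; 15/13 -12/13 0; 0 0 1]
T3·…·T1 = [36/13 5/13 0; -15/13 12/13 0; 0 0 1]
det M = 3; M⁻¹ = [4/13 -5/39 0; 5/13 12/13 0; 0 0 1]
M⁻¹ · (77/13, -18/13)ᵀ = (2, 1)ᵀ

p = (2, 1)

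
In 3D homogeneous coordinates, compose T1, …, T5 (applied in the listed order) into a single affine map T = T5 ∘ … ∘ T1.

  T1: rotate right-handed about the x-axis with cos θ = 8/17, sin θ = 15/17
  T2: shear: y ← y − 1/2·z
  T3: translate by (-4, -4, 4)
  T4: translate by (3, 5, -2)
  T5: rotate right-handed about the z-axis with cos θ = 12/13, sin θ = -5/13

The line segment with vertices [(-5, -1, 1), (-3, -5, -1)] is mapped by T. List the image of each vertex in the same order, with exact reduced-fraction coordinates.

image vertices: (-2473/442, 480/221, 27/17), (-1297/442, 742/221, -49/17)

T1 rotate right-handed about the x-axis with cos θ = 8/17, sin θ = 15/17: (-5, -1, 1) → (-5, -23/17, -7/17); (-3, -5, -1) → (-3, -25/17, -83/17)
T2 shear: y ← y − 1/2·z: (-5, -23/17, -7/17) → (-5, -39/34, -7/17); (-3, -25/17, -83/17) → (-3, 33/34, -83/17)
T3 translate by (-4, -4, 4): (-5, -39/34, -7/17) → (-9, -175/34, 61/17); (-3, 33/34, -83/17) → (-7, -103/34, -15/17)
T4 translate by (3, 5, -2): (-9, -175/34, 61/17) → (-6, -5/34, 27/17); (-7, -103/34, -15/17) → (-4, 67/34, -49/17)
T5 rotate right-handed about the z-axis with cos θ = 12/13, sin θ = -5/13: (-6, -5/34, 27/17) → (-2473/442, 480/221, 27/17); (-4, 67/34, -49/17) → (-1297/442, 742/221, -49/17)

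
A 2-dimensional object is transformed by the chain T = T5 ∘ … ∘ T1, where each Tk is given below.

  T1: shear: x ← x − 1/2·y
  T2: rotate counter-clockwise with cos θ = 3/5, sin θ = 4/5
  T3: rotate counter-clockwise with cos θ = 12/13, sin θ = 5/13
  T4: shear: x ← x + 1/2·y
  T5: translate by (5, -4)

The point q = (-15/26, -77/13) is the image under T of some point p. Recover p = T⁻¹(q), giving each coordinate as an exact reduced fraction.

p = (-1, 4)

T1 = [1 -1/2 0; 0 1 0; 0 0 1]
T2·T1 = [3/5 -11/10 0; 4/5 1/5 0; 0 0 1]
T3·…·T1 = [16/65 -71/65 0; 63/65 -31/130 0; 0 0 1]
T4·…·T1 = [19/26 -63/52 0; 63/65 -31/130 0; 0 0 1]
T5·…·T1 = [19/26 -63/52 5; 63/65 -31/130 -4; 0 0 1]
det M = 1; M⁻¹ = [-31/130 63/52 157/26; -63/65 19/26 101/13; 0 0 1]
M⁻¹ · (-15/26, -77/13)ᵀ = (-1, 4)ᵀ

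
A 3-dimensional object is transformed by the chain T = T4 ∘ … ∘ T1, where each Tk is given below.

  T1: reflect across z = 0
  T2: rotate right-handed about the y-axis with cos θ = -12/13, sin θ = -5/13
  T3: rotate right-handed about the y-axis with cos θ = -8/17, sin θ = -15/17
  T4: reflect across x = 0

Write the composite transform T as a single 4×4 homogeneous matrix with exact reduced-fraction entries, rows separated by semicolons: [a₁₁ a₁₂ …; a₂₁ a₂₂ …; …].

T = [-21/221 0 220/221 0; 0 1 0 0; -220/221 0 -21/221 0; 0 0 0 1]

T1 = [1 0 0 0; 0 1 0 0; 0 0 -1 0; 0 0 0 1]
T2·T1 = [-12/13 0 5/13 0; 0 1 0 0; 5/13 0 12/13 0; 0 0 0 1]
T3·…·T1 = [21/221 0 -220/221 0; 0 1 0 0; -220/221 0 -21/221 0; 0 0 0 1]
T4·…·T1 = [-21/221 0 220/221 0; 0 1 0 0; -220/221 0 -21/221 0; 0 0 0 1]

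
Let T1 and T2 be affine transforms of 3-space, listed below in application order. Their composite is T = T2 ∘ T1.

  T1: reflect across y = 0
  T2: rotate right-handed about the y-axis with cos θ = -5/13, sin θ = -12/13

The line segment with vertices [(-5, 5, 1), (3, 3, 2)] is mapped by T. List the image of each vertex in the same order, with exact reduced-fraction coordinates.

image vertices: (1, -5, -5), (-3, -3, 2)

T1 reflect across y = 0: (-5, 5, 1) → (-5, -5, 1); (3, 3, 2) → (3, -3, 2)
T2 rotate right-handed about the y-axis with cos θ = -5/13, sin θ = -12/13: (-5, -5, 1) → (1, -5, -5); (3, -3, 2) → (-3, -3, 2)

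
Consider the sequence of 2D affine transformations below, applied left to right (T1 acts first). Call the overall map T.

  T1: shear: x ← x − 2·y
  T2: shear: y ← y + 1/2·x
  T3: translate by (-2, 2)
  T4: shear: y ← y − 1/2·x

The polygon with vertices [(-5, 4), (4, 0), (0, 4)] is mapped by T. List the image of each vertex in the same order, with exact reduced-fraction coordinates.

T1 shear: x ← x − 2·y: (-5, 4) → (-13, 4); (4, 0) → (4, 0); (0, 4) → (-8, 4)
T2 shear: y ← y + 1/2·x: (-13, 4) → (-13, -5/2); (4, 0) → (4, 2); (-8, 4) → (-8, 0)
T3 translate by (-2, 2): (-13, -5/2) → (-15, -1/2); (4, 2) → (2, 4); (-8, 0) → (-10, 2)
T4 shear: y ← y − 1/2·x: (-15, -1/2) → (-15, 7); (2, 4) → (2, 3); (-10, 2) → (-10, 7)

image vertices: (-15, 7), (2, 3), (-10, 7)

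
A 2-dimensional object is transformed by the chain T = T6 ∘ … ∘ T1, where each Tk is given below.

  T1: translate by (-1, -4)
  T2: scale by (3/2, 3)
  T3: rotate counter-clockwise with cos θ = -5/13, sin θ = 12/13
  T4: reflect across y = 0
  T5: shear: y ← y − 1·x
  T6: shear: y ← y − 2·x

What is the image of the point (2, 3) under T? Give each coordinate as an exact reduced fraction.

T1 translate by (-1, -4): (2, 3) → (1, -1)
T2 scale by (3/2, 3): (1, -1) → (3/2, -3)
T3 rotate counter-clockwise with cos θ = -5/13, sin θ = 12/13: (3/2, -3) → (57/26, 33/13)
T4 reflect across y = 0: (57/26, 33/13) → (57/26, -33/13)
T5 shear: y ← y − 1·x: (57/26, -33/13) → (57/26, -123/26)
T6 shear: y ← y − 2·x: (57/26, -123/26) → (57/26, -237/26)

T(p) = (57/26, -237/26)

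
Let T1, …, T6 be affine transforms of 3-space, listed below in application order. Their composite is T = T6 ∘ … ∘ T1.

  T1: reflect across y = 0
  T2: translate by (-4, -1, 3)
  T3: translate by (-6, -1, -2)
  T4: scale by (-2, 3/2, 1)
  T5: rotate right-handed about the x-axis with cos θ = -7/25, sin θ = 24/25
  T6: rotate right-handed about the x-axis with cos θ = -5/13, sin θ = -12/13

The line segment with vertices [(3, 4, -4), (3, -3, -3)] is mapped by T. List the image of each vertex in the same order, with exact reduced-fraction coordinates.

image vertices: (14, -603/65, -129/65), (14, 33/26, -28/13)

T1 reflect across y = 0: (3, 4, -4) → (3, -4, -4); (3, -3, -3) → (3, 3, -3)
T2 translate by (-4, -1, 3): (3, -4, -4) → (-1, -5, -1); (3, 3, -3) → (-1, 2, 0)
T3 translate by (-6, -1, -2): (-1, -5, -1) → (-7, -6, -3); (-1, 2, 0) → (-7, 1, -2)
T4 scale by (-2, 3/2, 1): (-7, -6, -3) → (14, -9, -3); (-7, 1, -2) → (14, 3/2, -2)
T5 rotate right-handed about the x-axis with cos θ = -7/25, sin θ = 24/25: (14, -9, -3) → (14, 27/5, -39/5); (14, 3/2, -2) → (14, 3/2, 2)
T6 rotate right-handed about the x-axis with cos θ = -5/13, sin θ = -12/13: (14, 27/5, -39/5) → (14, -603/65, -129/65); (14, 3/2, 2) → (14, 33/26, -28/13)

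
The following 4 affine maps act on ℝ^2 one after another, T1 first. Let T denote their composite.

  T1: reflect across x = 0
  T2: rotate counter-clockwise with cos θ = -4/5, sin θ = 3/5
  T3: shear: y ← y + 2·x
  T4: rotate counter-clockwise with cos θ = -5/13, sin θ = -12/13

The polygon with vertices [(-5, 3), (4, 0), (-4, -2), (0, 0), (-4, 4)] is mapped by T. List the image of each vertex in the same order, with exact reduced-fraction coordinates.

T1 reflect across x = 0: (-5, 3) → (5, 3); (4, 0) → (-4, 0); (-4, -2) → (4, -2); (0, 0) → (0, 0); (-4, 4) → (4, 4)
T2 rotate counter-clockwise with cos θ = -4/5, sin θ = 3/5: (5, 3) → (-29/5, 3/5); (-4, 0) → (16/5, -12/5); (4, -2) → (-2, 4); (0, 0) → (0, 0); (4, 4) → (-28/5, -4/5)
T3 shear: y ← y + 2·x: (-29/5, 3/5) → (-29/5, -11); (16/5, -12/5) → (16/5, 4); (-2, 4) → (-2, 0); (0, 0) → (0, 0); (-28/5, -4/5) → (-28/5, -12)
T4 rotate counter-clockwise with cos θ = -5/13, sin θ = -12/13: (-29/5, -11) → (-103/13, 623/65); (16/5, 4) → (32/13, -292/65); (-2, 0) → (10/13, 24/13); (0, 0) → (0, 0); (-28/5, -12) → (-116/13, 636/65)

image vertices: (-103/13, 623/65), (32/13, -292/65), (10/13, 24/13), (0, 0), (-116/13, 636/65)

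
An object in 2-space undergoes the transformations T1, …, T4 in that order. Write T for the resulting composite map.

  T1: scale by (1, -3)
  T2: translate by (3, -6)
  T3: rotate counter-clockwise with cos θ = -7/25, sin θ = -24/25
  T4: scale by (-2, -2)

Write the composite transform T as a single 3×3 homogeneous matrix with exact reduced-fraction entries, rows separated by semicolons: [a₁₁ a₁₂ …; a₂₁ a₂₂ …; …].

T1 = [1 0 0; 0 -3 0; 0 0 1]
T2·T1 = [1 0 3; 0 -3 -6; 0 0 1]
T3·…·T1 = [-7/25 -72/25 -33/5; -24/25 21/25 -6/5; 0 0 1]
T4·…·T1 = [14/25 144/25 66/5; 48/25 -42/25 12/5; 0 0 1]

T = [14/25 144/25 66/5; 48/25 -42/25 12/5; 0 0 1]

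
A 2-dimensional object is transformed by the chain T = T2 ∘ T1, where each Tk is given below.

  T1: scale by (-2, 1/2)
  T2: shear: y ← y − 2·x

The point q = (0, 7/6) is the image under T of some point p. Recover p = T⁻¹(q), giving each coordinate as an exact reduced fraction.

T1 = [-2 0 0; 0 1/2 0; 0 0 1]
T2·T1 = [-2 0 0; 4 1/2 0; 0 0 1]
det M = -1; M⁻¹ = [-1/2 0 0; 4 2 0; 0 0 1]
M⁻¹ · (0, 7/6)ᵀ = (0, 7/3)ᵀ

p = (0, 7/3)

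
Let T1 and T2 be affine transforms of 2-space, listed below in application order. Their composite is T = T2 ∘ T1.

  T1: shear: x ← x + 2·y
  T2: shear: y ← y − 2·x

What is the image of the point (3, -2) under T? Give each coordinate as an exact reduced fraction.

T(p) = (-1, 0)

T1 shear: x ← x + 2·y: (3, -2) → (-1, -2)
T2 shear: y ← y − 2·x: (-1, -2) → (-1, 0)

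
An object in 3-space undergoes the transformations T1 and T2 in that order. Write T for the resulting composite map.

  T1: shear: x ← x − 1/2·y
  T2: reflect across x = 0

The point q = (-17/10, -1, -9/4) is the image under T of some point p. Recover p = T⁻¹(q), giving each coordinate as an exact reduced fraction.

T1 = [1 -1/2 0 0; 0 1 0 0; 0 0 1 0; 0 0 0 1]
T2·T1 = [-1 1/2 0 0; 0 1 0 0; 0 0 1 0; 0 0 0 1]
det M = -1; M⁻¹ = [-1 1/2 0 0; 0 1 0 0; 0 0 1 0; 0 0 0 1]
M⁻¹ · (-17/10, -1, -9/4)ᵀ = (6/5, -1, -9/4)ᵀ

p = (6/5, -1, -9/4)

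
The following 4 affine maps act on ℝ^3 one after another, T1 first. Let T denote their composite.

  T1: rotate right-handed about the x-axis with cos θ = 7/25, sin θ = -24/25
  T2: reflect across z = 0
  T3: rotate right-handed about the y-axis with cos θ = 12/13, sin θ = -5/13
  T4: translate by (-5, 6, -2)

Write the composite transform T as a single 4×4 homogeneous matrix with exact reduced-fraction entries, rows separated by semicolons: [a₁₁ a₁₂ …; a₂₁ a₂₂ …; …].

T1 = [1 0 0 0; 0 7/25 24/25 0; 0 -24/25 7/25 0; 0 0 0 1]
T2·T1 = [1 0 0 0; 0 7/25 24/25 0; 0 24/25 -7/25 0; 0 0 0 1]
T3·…·T1 = [12/13 -24/65 7/65 0; 0 7/25 24/25 0; 5/13 288/325 -84/325 0; 0 0 0 1]
T4·…·T1 = [12/13 -24/65 7/65 -5; 0 7/25 24/25 6; 5/13 288/325 -84/325 -2; 0 0 0 1]

T = [12/13 -24/65 7/65 -5; 0 7/25 24/25 6; 5/13 288/325 -84/325 -2; 0 0 0 1]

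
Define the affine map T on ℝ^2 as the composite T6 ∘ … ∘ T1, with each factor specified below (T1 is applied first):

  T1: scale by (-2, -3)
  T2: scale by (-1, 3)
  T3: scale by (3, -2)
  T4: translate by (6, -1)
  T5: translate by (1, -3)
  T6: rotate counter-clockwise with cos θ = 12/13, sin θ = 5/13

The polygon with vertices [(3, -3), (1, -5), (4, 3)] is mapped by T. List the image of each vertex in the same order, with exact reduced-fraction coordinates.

image vertices: (590/13, -571/13), (626/13, -1063/13), (122/13, 755/13)

T1 scale by (-2, -3): (3, -3) → (-6, 9); (1, -5) → (-2, 15); (4, 3) → (-8, -9)
T2 scale by (-1, 3): (-6, 9) → (6, 27); (-2, 15) → (2, 45); (-8, -9) → (8, -27)
T3 scale by (3, -2): (6, 27) → (18, -54); (2, 45) → (6, -90); (8, -27) → (24, 54)
T4 translate by (6, -1): (18, -54) → (24, -55); (6, -90) → (12, -91); (24, 54) → (30, 53)
T5 translate by (1, -3): (24, -55) → (25, -58); (12, -91) → (13, -94); (30, 53) → (31, 50)
T6 rotate counter-clockwise with cos θ = 12/13, sin θ = 5/13: (25, -58) → (590/13, -571/13); (13, -94) → (626/13, -1063/13); (31, 50) → (122/13, 755/13)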